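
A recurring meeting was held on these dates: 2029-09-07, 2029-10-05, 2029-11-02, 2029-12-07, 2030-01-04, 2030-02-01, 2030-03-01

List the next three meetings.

2030-04-05, 2030-05-03, 2030-06-07

These are Fridays at 28- or 35-day spacing (28, 28, 35, 28, 28, 28).
The pattern: 1st Friday of the month.
1st Friday of April 2030: 2030-04-05.
May 2030 — 1st Friday is 2030-05-03.
June 2030 — 1st Friday is 2030-06-07.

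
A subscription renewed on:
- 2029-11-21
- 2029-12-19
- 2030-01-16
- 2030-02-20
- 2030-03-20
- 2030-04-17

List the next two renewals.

These are Wednesdays at 28- or 35-day spacing (28, 28, 35, 28, 28).
The pattern: 3rd Wednesday of the month.
3rd Wednesday of May 2030: 2030-05-15.
June 2030 — 3rd Wednesday is 2030-06-19.

2030-05-15, 2030-06-19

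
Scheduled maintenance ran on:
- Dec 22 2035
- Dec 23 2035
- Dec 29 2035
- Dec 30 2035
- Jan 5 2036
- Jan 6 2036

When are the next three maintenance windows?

Every event lands on a Saturday or Sunday (gaps cycle 1, 6, 1, 6, 1).
So the schedule is: every Saturday and Sunday.
Next Saturday: Jan 12 2036.
Next Sunday: Jan 13 2036.
The following Saturday is Jan 19 2036.

Jan 12 2036, Jan 13 2036, Jan 19 2036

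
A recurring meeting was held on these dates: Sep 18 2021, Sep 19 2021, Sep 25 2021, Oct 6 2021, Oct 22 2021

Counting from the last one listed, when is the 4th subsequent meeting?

Intervals are 1, 6, 11, 16 days — an arithmetic progression with common difference 5.
Next gap: 21 days. Oct 22 2021 + 21 days = Nov 12 2021.
Next gap: 26 days. Nov 12 2021 + 26 days = Dec 8 2021.
Next gap: 31 days. Dec 8 2021 + 31 days = Jan 8 2022.
Next gap: 36 days. Jan 8 2022 + 36 days = Feb 13 2022.

Feb 13 2022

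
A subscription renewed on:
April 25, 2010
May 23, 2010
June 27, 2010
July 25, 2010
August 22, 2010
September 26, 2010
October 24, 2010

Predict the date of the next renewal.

November 28, 2010

These are Sundays at 28- or 35-day spacing (28, 35, 28, 28, 35, 28).
The pattern: 4th Sunday of the month.
November 2010 — 4th Sunday is November 28, 2010.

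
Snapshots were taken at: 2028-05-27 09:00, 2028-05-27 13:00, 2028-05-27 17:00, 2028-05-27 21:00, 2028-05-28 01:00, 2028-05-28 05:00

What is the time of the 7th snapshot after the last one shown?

2028-05-29 09:00

Gaps: 4, 4, 4, 4, 4 hours — each event is 4 hours after the previous one.
2028-05-28 05:00 + 4 h = 2028-05-28 09:00.
2028-05-28 09:00 + 4 h = 2028-05-28 13:00.
2028-05-28 13:00 + 4 h = 2028-05-28 17:00.
2028-05-28 17:00 + 4 h = 2028-05-28 21:00.
2028-05-28 21:00 + 4 h = 2028-05-29 01:00.
2028-05-29 01:00 + 4 h = 2028-05-29 05:00.
2028-05-29 05:00 + 4 h = 2028-05-29 09:00.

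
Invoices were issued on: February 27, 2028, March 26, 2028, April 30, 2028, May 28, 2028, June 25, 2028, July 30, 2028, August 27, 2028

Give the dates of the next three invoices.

September 24, 2028; October 29, 2028; November 26, 2028

These are Sundays with 28, 35, 28, 28, 35, 28-day gaps.
Each is the final Sunday of its month — April 30, 2028 is past the 28th, so '4th Sunday' doesn't fit.
Last Sunday of September 2028: September 24, 2028.
Last Sunday of October 2028: October 29, 2028.
November 2028 ends with Sunday November 26, 2028.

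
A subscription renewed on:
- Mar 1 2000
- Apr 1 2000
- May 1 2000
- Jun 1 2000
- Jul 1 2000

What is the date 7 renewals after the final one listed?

The day-of-month is always 1 (31, 30, 31, 30 days between events).
So this recurs on the 1st of each month.
Next: August 2000 → Aug 1 2000.
September 2000: Sep 1 2000.
Next: October 2000 → Oct 1 2000.
Next: November 2000 → Nov 1 2000.
Next: December 2000 → Dec 1 2000.
January 2001: Jan 1 2001.
Next: February 2001 → Feb 1 2001.

Feb 1 2001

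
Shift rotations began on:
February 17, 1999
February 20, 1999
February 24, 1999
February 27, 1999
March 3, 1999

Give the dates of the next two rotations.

March 6, 1999; March 10, 1999

The gap pattern 3, 4, 3, 4 repeats every 2 events.
These are the Wednesdays and Saturdays of each week.
The following Saturday is March 6, 1999.
Next Wednesday: March 10, 1999.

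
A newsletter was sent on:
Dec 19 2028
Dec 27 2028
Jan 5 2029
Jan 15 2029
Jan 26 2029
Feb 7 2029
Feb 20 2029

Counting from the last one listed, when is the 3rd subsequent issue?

Apr 6 2029

The spacing grows by 1 each time: 8, 9, 10, 11, 12, 13 days.
Next gap: 14 days. Feb 20 2029 + 14 days = Mar 6 2029.
Next gap: 15 days. Mar 6 2029 + 15 days = Mar 21 2029.
Next gap: 16 days. Mar 21 2029 + 16 days = Apr 6 2029.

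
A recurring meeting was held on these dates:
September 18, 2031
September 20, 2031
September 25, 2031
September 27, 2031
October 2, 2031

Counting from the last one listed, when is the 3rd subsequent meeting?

Gaps: 2, 5, 2, 5 days — not constant, but cyclic with period 2.
The events fall on every Thursday and Saturday.
The following Saturday is October 4, 2031.
Next Thursday: October 9, 2031.
The following Saturday is October 11, 2031.

October 11, 2031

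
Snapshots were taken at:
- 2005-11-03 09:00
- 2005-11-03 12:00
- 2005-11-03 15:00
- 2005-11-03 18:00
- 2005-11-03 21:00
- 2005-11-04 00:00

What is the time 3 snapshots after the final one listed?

2005-11-04 09:00

Spacing: 3, 3, 3, 3, 3 h — constant 3 h.
2005-11-04 00:00 + 3 h = 2005-11-04 03:00.
2005-11-04 03:00 + 3 h = 2005-11-04 06:00.
2005-11-04 06:00 + 3 h = 2005-11-04 09:00.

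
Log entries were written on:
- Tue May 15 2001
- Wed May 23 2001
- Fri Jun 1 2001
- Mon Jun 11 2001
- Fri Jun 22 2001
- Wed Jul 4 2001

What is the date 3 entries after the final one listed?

Wed Aug 15 2001

Intervals are 8, 9, 10, 11, 12 days — an arithmetic progression with common difference 1.
Next gap: 13 days. Wed Jul 4 2001 + 13 days = Tue Jul 17 2001.
Next gap: 14 days. Tue Jul 17 2001 + 14 days = Tue Jul 31 2001.
Next gap: 15 days. Tue Jul 31 2001 + 15 days = Wed Aug 15 2001.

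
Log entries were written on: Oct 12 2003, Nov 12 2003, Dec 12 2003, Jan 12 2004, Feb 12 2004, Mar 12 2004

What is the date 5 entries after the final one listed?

Each date is the 12th; the gaps (31, 30, 31, 31, 29) track the month lengths.
The rule is the 12th of each month.
Next: April 2004 → Apr 12 2004.
Next: May 2004 → May 12 2004.
Next: June 2004 → Jun 12 2004.
July 2004: Jul 12 2004.
August 2004: Aug 12 2004.

Aug 12 2004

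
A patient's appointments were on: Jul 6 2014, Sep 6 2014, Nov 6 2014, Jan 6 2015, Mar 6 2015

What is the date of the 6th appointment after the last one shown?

Gaps: 62, 61, 61, 59 days — not constant. Every event is on the 6th of the month.
Pattern: the 6th of every 2 months.
Next: May 2015 → May 6 2015.
July 2015: Jul 6 2015.
September 2015: Sep 6 2015.
Next: November 2015 → Nov 6 2015.
Next: January 2016 → Jan 6 2016.
March 2016: Mar 6 2016.

Mar 6 2016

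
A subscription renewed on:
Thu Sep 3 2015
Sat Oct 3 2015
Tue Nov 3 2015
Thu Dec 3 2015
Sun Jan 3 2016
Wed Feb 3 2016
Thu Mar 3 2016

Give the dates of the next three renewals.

Sun Apr 3 2016, Tue May 3 2016, Fri Jun 3 2016

Gaps: 30, 31, 30, 31, 31, 29 days — not constant. Every event is on the 3rd of the month.
Pattern: the 3rd of each month.
Next: April 2016 → Sun Apr 3 2016.
May 2016: Tue May 3 2016.
June 2016: Fri Jun 3 2016.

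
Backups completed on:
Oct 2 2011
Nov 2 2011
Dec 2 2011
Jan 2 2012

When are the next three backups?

Feb 2 2012, Mar 2 2012, Apr 2 2012

Each date is the 2nd; the gaps (31, 30, 31) track the month lengths.
The rule is the 2nd of each month.
Next: February 2012 → Feb 2 2012.
Next: March 2012 → Mar 2 2012.
Next: April 2012 → Apr 2 2012.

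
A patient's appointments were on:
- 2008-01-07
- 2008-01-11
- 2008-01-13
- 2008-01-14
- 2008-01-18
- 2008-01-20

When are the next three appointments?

2008-01-21, 2008-01-25, 2008-01-27

Gaps: 4, 2, 1, 4, 2 days — not constant, but cyclic with period 3.
The events fall on every Monday, Friday and Sunday.
The following Monday is 2008-01-21.
The following Friday is 2008-01-25.
The following Sunday is 2008-01-27.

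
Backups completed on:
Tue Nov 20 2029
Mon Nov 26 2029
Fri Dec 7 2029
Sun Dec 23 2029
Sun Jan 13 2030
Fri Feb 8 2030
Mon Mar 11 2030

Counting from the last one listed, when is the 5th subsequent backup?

Sun Oct 27 2030

Intervals are 6, 11, 16, 21, 26, 31 days — an arithmetic progression with common difference 5.
Next gap: 36 days. Mon Mar 11 2030 + 36 days = Tue Apr 16 2030.
Next gap: 41 days. Tue Apr 16 2030 + 41 days = Mon May 27 2030.
Next gap: 46 days. Mon May 27 2030 + 46 days = Fri Jul 12 2030.
Next gap: 51 days. Fri Jul 12 2030 + 51 days = Sun Sep 1 2030.
Next gap: 56 days. Sun Sep 1 2030 + 56 days = Sun Oct 27 2030.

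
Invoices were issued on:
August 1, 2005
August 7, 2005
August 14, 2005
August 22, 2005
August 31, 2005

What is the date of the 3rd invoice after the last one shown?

Gaps: 6, 7, 8, 9 days — each gap is 1 larger than the previous one.
Next gap: 10 days. August 31, 2005 + 10 days = September 10, 2005.
Next gap: 11 days. September 10, 2005 + 11 days = September 21, 2005.
Next gap: 12 days. September 21, 2005 + 12 days = October 3, 2005.

October 3, 2005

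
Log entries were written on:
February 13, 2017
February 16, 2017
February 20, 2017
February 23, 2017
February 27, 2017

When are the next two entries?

Every event lands on a Monday or Thursday (gaps cycle 3, 4, 3, 4).
So the schedule is: every Monday and Thursday.
The following Thursday is March 2, 2017.
The following Monday is March 6, 2017.

March 2, 2017; March 6, 2017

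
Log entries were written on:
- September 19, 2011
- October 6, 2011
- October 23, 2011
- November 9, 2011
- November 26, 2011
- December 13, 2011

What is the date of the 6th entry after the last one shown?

Gaps between consecutive events: 17, 17, 17, 17, 17 days — a constant 17-day interval.
December 13, 2011 + 17 days = December 30, 2011.
December 30, 2011 + 17 days = January 16, 2012.
January 16, 2012 + 17 days = February 2, 2012.
February 2, 2012 + 17 days = February 19, 2012.
February 19, 2012 + 17 days = March 7, 2012.
March 7, 2012 + 17 days = March 24, 2012.

March 24, 2012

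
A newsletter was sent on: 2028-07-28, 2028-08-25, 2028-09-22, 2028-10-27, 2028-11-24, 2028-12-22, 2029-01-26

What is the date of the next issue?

All dates are Fridays, 28, 28, 35, 28, 28, 35 days apart.
Specifically, the 4th Friday of each month.
February 2029 — 4th Friday is 2029-02-23.

2029-02-23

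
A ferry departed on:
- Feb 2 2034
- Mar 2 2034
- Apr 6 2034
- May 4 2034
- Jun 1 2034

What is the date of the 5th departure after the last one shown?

Nov 2 2034

All dates are Thursdays, 28, 35, 28, 28 days apart.
Specifically, the 1st Thursday of each month.
July 2034 — 1st Thursday is Jul 6 2034.
August 2034 — 1st Thursday is Aug 3 2034.
September 2034 — 1st Thursday is Sep 7 2034.
1st Thursday of October 2034: Oct 5 2034.
November 2034 — 1st Thursday is Nov 2 2034.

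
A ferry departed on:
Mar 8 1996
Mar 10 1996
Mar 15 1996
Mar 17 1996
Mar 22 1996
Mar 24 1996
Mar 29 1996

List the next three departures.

Gaps: 2, 5, 2, 5, 2, 5 days — not constant, but cyclic with period 2.
The events fall on every Friday and Sunday.
The following Sunday is Mar 31 1996.
The following Friday is Apr 5 1996.
The following Sunday is Apr 7 1996.

Mar 31 1996, Apr 5 1996, Apr 7 1996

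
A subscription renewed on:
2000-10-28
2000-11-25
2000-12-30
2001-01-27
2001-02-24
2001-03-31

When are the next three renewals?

2001-04-28, 2001-05-26, 2001-06-30

Every date is a Saturday; gaps 28, 35, 28, 28, 35 days.
Each is the last Saturday of its month (at least one falls on the 29th or later, ruling out '4th Saturday').
April 2001 ends with Saturday 2001-04-28.
Last Saturday of May 2001: 2001-05-26.
June 2001 ends with Saturday 2001-06-30.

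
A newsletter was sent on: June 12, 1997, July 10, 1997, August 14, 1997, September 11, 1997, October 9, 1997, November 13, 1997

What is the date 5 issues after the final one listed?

April 9, 1998

Gaps: 28, 35, 28, 28, 35 days — a mix of 28 and 35. Every date is a Thursday.
Each is the 2nd Thursday of its month.
December 1997 — 2nd Thursday is December 11, 1997.
2nd Thursday of January 1998: January 8, 1998.
2nd Thursday of February 1998: February 12, 1998.
2nd Thursday of March 1998: March 12, 1998.
2nd Thursday of April 1998: April 9, 1998.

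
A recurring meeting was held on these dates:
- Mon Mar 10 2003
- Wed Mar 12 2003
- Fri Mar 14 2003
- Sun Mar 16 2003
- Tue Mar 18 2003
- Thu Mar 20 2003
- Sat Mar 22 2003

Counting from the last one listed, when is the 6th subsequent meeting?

Gaps between consecutive events: 2, 2, 2, 2, 2, 2 days — a constant 2-day interval.
Sat Mar 22 2003 + 2 days = Mon Mar 24 2003.
Mon Mar 24 2003 + 2 days = Wed Mar 26 2003.
Wed Mar 26 2003 + 2 days = Fri Mar 28 2003.
Fri Mar 28 2003 + 2 days = Sun Mar 30 2003.
Sun Mar 30 2003 + 2 days = Tue Apr 1 2003.
Tue Apr 1 2003 + 2 days = Thu Apr 3 2003.

Thu Apr 3 2003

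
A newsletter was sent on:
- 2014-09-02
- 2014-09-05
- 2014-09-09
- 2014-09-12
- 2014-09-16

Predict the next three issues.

2014-09-19, 2014-09-23, 2014-09-26

The gap pattern 3, 4, 3, 4 repeats every 2 events.
These are the Tuesdays and Fridays of each week.
Next Friday: 2014-09-19.
Next Tuesday: 2014-09-23.
Next Friday: 2014-09-26.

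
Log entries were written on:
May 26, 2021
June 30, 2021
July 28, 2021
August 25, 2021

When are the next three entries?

Every date is a Wednesday; gaps 35, 28, 28 days.
Each is the last Wednesday of its month (at least one falls on the 29th or later, ruling out '4th Wednesday').
Last Wednesday of September 2021: September 29, 2021.
October 2021 ends with Wednesday October 27, 2021.
November 2021 ends with Wednesday November 24, 2021.

September 29, 2021; October 27, 2021; November 24, 2021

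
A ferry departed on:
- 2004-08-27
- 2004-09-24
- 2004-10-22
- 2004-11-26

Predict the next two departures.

2004-12-24, 2005-01-28

These are Fridays at 28- or 35-day spacing (28, 28, 35).
The pattern: 4th Friday of the month.
December 2004 — 4th Friday is 2004-12-24.
January 2005 — 4th Friday is 2005-01-28.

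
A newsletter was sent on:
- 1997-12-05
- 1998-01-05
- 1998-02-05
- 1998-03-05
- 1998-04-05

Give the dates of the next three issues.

Each date is the 5th; the gaps (31, 31, 28, 31) track the month lengths.
The rule is the 5th of each month.
May 1998: 1998-05-05.
June 1998: 1998-06-05.
Next: July 1998 → 1998-07-05.

1998-05-05, 1998-06-05, 1998-07-05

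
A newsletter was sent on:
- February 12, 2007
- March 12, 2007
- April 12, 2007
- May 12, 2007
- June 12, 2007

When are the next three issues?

Gaps: 28, 31, 30, 31 days — not constant. Every event is on the 12th of the month.
Pattern: the 12th of each month.
Next: July 2007 → July 12, 2007.
August 2007: August 12, 2007.
Next: September 2007 → September 12, 2007.

July 12, 2007; August 12, 2007; September 12, 2007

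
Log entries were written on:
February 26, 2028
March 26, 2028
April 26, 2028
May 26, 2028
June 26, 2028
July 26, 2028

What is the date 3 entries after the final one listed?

October 26, 2028

Gaps: 29, 31, 30, 31, 30 days — not constant. Every event is on the 26th of the month.
Pattern: the 26th of each month.
Next: August 2028 → August 26, 2028.
Next: September 2028 → September 26, 2028.
October 2028: October 26, 2028.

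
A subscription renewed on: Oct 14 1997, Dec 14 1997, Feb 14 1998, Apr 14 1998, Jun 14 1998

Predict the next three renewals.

Aug 14 1998, Oct 14 1998, Dec 14 1998

The day-of-month is always 14 (61, 62, 59, 61 days between events).
So this recurs on the 14th of every 2 months.
Next: August 1998 → Aug 14 1998.
October 1998: Oct 14 1998.
December 1998: Dec 14 1998.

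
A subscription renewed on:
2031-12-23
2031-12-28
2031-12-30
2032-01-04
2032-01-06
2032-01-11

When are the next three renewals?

2032-01-13, 2032-01-18, 2032-01-20

Every event lands on a Tuesday or Sunday (gaps cycle 5, 2, 5, 2, 5).
So the schedule is: every Tuesday and Sunday.
Next Tuesday: 2032-01-13.
Next Sunday: 2032-01-18.
The following Tuesday is 2032-01-20.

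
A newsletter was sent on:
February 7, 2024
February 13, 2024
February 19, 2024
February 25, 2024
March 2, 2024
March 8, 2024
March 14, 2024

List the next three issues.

The spacing is 6, 6, 6, 6, 6, 6 days — always 6 days.
March 14, 2024 + 6 days = March 20, 2024.
March 20, 2024 + 6 days = March 26, 2024.
March 26, 2024 + 6 days = April 1, 2024.

March 20, 2024; March 26, 2024; April 1, 2024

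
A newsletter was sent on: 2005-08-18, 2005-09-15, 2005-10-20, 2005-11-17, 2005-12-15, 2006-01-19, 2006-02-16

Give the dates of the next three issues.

Gaps: 28, 35, 28, 28, 35, 28 days — a mix of 28 and 35. Every date is a Thursday.
Each is the 3rd Thursday of its month.
March 2006 — 3rd Thursday is 2006-03-16.
April 2006 — 3rd Thursday is 2006-04-20.
3rd Thursday of May 2006: 2006-05-18.

2006-03-16, 2006-04-20, 2006-05-18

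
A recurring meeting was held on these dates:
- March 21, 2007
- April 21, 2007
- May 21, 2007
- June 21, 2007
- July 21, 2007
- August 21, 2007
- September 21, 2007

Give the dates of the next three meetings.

The day-of-month is always 21 (31, 30, 31, 30, 31, 31 days between events).
So this recurs on the 21st of each month.
Next: October 2007 → October 21, 2007.
Next: November 2007 → November 21, 2007.
December 2007: December 21, 2007.

October 21, 2007; November 21, 2007; December 21, 2007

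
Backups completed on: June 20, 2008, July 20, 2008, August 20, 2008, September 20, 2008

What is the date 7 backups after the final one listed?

Each date is the 20th; the gaps (30, 31, 31) track the month lengths.
The rule is the 20th of each month.
October 2008: October 20, 2008.
November 2008: November 20, 2008.
Next: December 2008 → December 20, 2008.
Next: January 2009 → January 20, 2009.
Next: February 2009 → February 20, 2009.
Next: March 2009 → March 20, 2009.
Next: April 2009 → April 20, 2009.

April 20, 2009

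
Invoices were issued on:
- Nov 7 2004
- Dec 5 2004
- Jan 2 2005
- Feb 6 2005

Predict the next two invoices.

Mar 6 2005, Apr 3 2005

Gaps: 28, 28, 35 days — a mix of 28 and 35. Every date is a Sunday.
Each is the 1st Sunday of its month.
March 2005 — 1st Sunday is Mar 6 2005.
April 2005 — 1st Sunday is Apr 3 2005.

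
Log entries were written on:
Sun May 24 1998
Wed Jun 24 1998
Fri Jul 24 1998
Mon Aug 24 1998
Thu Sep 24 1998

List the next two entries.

Each date is the 24th; the gaps (31, 30, 31, 31) track the month lengths.
The rule is the 24th of each month.
October 1998: Sat Oct 24 1998.
Next: November 1998 → Tue Nov 24 1998.

Sat Oct 24 1998, Tue Nov 24 1998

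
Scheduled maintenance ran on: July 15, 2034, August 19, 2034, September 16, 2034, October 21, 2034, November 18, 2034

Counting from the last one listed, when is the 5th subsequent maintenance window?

All dates are Saturdays, 35, 28, 35, 28 days apart.
Specifically, the 3rd Saturday of each month.
3rd Saturday of December 2034: December 16, 2034.
3rd Saturday of January 2035: January 20, 2035.
3rd Saturday of February 2035: February 17, 2035.
March 2035 — 3rd Saturday is March 17, 2035.
3rd Saturday of April 2035: April 21, 2035.

April 21, 2035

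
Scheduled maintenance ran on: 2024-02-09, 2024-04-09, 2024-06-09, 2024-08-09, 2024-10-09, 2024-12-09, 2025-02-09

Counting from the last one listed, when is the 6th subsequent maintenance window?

The day-of-month is always 9 (60, 61, 61, 61, 61, 62 days between events).
So this recurs on the 9th of every 2 months.
Next: April 2025 → 2025-04-09.
Next: June 2025 → 2025-06-09.
August 2025: 2025-08-09.
Next: October 2025 → 2025-10-09.
Next: December 2025 → 2025-12-09.
February 2026: 2026-02-09.

2026-02-09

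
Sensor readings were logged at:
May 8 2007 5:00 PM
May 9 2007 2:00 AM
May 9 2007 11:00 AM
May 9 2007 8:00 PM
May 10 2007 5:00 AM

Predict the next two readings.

Spacing: 9, 9, 9, 9 h — constant 9 h.
May 10 2007 5:00 AM + 9 h = May 10 2007 2:00 PM.
May 10 2007 2:00 PM + 9 h = May 10 2007 11:00 PM.

May 10 2007 2:00 PM, May 10 2007 11:00 PM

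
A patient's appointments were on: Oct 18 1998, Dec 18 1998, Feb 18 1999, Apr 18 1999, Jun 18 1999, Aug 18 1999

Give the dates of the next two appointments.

Each date is the 18th; the gaps (61, 62, 59, 61, 61) track the month lengths.
The rule is the 18th of every 2 months.
Next: October 1999 → Oct 18 1999.
December 1999: Dec 18 1999.

Oct 18 1999, Dec 18 1999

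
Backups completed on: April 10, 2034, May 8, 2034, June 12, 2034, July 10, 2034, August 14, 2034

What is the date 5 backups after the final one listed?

January 8, 2035

All dates are Mondays, 28, 35, 28, 35 days apart.
Specifically, the 2nd Monday of each month.
September 2034 — 2nd Monday is September 11, 2034.
October 2034 — 2nd Monday is October 9, 2034.
2nd Monday of November 2034: November 13, 2034.
2nd Monday of December 2034: December 11, 2034.
2nd Monday of January 2035: January 8, 2035.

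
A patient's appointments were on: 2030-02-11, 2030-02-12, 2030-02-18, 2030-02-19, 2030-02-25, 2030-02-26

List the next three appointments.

2030-03-04, 2030-03-05, 2030-03-11

The gap pattern 1, 6, 1, 6, 1 repeats every 2 events.
These are the Mondays and Tuesdays of each week.
The following Monday is 2030-03-04.
The following Tuesday is 2030-03-05.
The following Monday is 2030-03-11.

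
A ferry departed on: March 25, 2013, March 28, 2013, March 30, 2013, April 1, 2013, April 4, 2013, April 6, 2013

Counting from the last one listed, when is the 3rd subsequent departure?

April 13, 2013

The gap pattern 3, 2, 2, 3, 2 repeats every 3 events.
These are the Mondays, Thursdays and Saturdays of each week.
The following Monday is April 8, 2013.
Next Thursday: April 11, 2013.
The following Saturday is April 13, 2013.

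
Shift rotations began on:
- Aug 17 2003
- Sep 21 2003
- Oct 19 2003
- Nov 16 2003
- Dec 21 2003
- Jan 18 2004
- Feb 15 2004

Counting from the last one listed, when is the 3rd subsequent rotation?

All dates are Sundays, 35, 28, 28, 35, 28, 28 days apart.
Specifically, the 3rd Sunday of each month.
March 2004 — 3rd Sunday is Mar 21 2004.
April 2004 — 3rd Sunday is Apr 18 2004.
May 2004 — 3rd Sunday is May 16 2004.

May 16 2004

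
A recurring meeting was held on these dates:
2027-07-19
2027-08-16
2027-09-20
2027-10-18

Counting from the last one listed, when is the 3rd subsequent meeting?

Gaps: 28, 35, 28 days — a mix of 28 and 35. Every date is a Monday.
Each is the 3rd Monday of its month.
3rd Monday of November 2027: 2027-11-15.
December 2027 — 3rd Monday is 2027-12-20.
January 2028 — 3rd Monday is 2028-01-17.

2028-01-17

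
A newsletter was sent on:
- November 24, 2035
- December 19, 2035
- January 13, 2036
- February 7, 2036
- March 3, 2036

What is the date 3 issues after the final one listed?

Every event comes 25 days after the last (25, 25, 25, 25).
March 3, 2036 + 25 days = March 28, 2036.
March 28, 2036 + 25 days = April 22, 2036.
April 22, 2036 + 25 days = May 17, 2036.

May 17, 2036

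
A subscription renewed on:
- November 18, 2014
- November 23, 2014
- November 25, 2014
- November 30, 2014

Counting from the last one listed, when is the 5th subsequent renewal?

December 16, 2014

Gaps: 5, 2, 5 days — not constant, but cyclic with period 2.
The events fall on every Tuesday and Sunday.
Next Tuesday: December 2, 2014.
Next Sunday: December 7, 2014.
The following Tuesday is December 9, 2014.
Next Sunday: December 14, 2014.
The following Tuesday is December 16, 2014.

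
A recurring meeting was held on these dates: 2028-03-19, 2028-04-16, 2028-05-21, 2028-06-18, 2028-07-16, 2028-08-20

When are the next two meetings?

These are Sundays at 28- or 35-day spacing (28, 35, 28, 28, 35).
The pattern: 3rd Sunday of the month.
September 2028 — 3rd Sunday is 2028-09-17.
October 2028 — 3rd Sunday is 2028-10-15.

2028-09-17, 2028-10-15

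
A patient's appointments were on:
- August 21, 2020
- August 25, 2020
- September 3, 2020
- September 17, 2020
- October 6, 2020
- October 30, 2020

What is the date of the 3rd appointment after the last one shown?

February 9, 2021

Gaps: 4, 9, 14, 19, 24 days — each gap is 5 larger than the previous one.
Next gap: 29 days. October 30, 2020 + 29 days = November 28, 2020.
Next gap: 34 days. November 28, 2020 + 34 days = January 1, 2021.
Next gap: 39 days. January 1, 2021 + 39 days = February 9, 2021.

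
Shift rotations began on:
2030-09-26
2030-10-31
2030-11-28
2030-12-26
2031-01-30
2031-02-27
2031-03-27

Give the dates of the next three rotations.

2031-04-24, 2031-05-29, 2031-06-26

All Thursdays; the gaps (35, 28, 28, 35, 28, 28) vary with month length.
This is the last Thursday of each month.
Last Thursday of April 2031: 2031-04-24.
Last Thursday of May 2031: 2031-05-29.
Last Thursday of June 2031: 2031-06-26.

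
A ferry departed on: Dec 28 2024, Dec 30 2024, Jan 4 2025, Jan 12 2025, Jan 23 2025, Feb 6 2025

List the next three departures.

Feb 23 2025, Mar 15 2025, Apr 7 2025

The spacing grows by 3 each time: 2, 5, 8, 11, 14 days.
Next gap: 17 days. Feb 6 2025 + 17 days = Feb 23 2025.
Next gap: 20 days. Feb 23 2025 + 20 days = Mar 15 2025.
Next gap: 23 days. Mar 15 2025 + 23 days = Apr 7 2025.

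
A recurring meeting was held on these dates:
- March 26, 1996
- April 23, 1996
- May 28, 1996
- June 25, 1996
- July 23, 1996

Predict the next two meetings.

All dates are Tuesdays, 28, 35, 28, 28 days apart.
Specifically, the 4th Tuesday of each month.
4th Tuesday of August 1996: August 27, 1996.
September 1996 — 4th Tuesday is September 24, 1996.

August 27, 1996; September 24, 1996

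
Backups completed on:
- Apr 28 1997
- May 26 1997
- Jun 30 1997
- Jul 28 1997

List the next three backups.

Aug 25 1997, Sep 29 1997, Oct 27 1997

These are Mondays with 28, 35, 28-day gaps.
Each is the final Monday of its month — Jun 30 1997 is past the 28th, so '4th Monday' doesn't fit.
Last Monday of August 1997: Aug 25 1997.
September 1997 ends with Monday Sep 29 1997.
Last Monday of October 1997: Oct 27 1997.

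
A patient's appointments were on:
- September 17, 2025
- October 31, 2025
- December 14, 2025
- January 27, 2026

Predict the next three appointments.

Every event comes 44 days after the last (44, 44, 44).
January 27, 2026 + 44 days = March 12, 2026.
March 12, 2026 + 44 days = April 25, 2026.
April 25, 2026 + 44 days = June 8, 2026.

March 12, 2026; April 25, 2026; June 8, 2026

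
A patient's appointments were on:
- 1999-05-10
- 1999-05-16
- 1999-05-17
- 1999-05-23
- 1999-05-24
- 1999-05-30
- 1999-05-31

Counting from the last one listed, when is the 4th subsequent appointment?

Gaps: 6, 1, 6, 1, 6, 1 days — not constant, but cyclic with period 2.
The events fall on every Monday and Sunday.
The following Sunday is 1999-06-06.
The following Monday is 1999-06-07.
The following Sunday is 1999-06-13.
Next Monday: 1999-06-14.

1999-06-14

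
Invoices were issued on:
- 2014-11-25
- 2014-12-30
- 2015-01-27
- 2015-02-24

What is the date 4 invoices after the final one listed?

2015-06-30

Every date is a Tuesday; gaps 35, 28, 28 days.
Each is the last Tuesday of its month (at least one falls on the 29th or later, ruling out '4th Tuesday').
Last Tuesday of March 2015: 2015-03-31.
Last Tuesday of April 2015: 2015-04-28.
Last Tuesday of May 2015: 2015-05-26.
Last Tuesday of June 2015: 2015-06-30.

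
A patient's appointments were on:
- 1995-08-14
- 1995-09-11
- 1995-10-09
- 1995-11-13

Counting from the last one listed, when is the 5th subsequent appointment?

All dates are Mondays, 28, 28, 35 days apart.
Specifically, the 2nd Monday of each month.
December 1995 — 2nd Monday is 1995-12-11.
January 1996 — 2nd Monday is 1996-01-08.
February 1996 — 2nd Monday is 1996-02-12.
2nd Monday of March 1996: 1996-03-11.
April 1996 — 2nd Monday is 1996-04-08.

1996-04-08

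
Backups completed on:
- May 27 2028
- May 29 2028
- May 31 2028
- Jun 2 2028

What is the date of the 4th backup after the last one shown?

Jun 10 2028

The spacing is 2, 2, 2 days — always 2 days.
Jun 2 2028 + 2 days = Jun 4 2028.
Jun 4 2028 + 2 days = Jun 6 2028.
Jun 6 2028 + 2 days = Jun 8 2028.
Jun 8 2028 + 2 days = Jun 10 2028.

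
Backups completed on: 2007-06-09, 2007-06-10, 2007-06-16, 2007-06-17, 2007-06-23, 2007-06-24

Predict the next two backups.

Every event lands on a Saturday or Sunday (gaps cycle 1, 6, 1, 6, 1).
So the schedule is: every Saturday and Sunday.
Next Saturday: 2007-06-30.
Next Sunday: 2007-07-01.

2007-06-30, 2007-07-01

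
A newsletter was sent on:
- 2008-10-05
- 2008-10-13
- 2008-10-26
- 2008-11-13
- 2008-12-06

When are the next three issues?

The spacing grows by 5 each time: 8, 13, 18, 23 days.
Next gap: 28 days. 2008-12-06 + 28 days = 2009-01-03.
Next gap: 33 days. 2009-01-03 + 33 days = 2009-02-05.
Next gap: 38 days. 2009-02-05 + 38 days = 2009-03-15.

2009-01-03, 2009-02-05, 2009-03-15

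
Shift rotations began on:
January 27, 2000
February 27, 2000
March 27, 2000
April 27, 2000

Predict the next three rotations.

Gaps: 31, 29, 31 days — not constant. Every event is on the 27th of the month.
Pattern: the 27th of each month.
May 2000: May 27, 2000.
June 2000: June 27, 2000.
Next: July 2000 → July 27, 2000.

May 27, 2000; June 27, 2000; July 27, 2000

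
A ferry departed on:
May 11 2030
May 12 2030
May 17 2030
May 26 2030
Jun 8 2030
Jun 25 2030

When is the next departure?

Gaps: 1, 5, 9, 13, 17 days — each gap is 4 larger than the previous one.
Next gap: 21 days. Jun 25 2030 + 21 days = Jul 16 2030.

Jul 16 2030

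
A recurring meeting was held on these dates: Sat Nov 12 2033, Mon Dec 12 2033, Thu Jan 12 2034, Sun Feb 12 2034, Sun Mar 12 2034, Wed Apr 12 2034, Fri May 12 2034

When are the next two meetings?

Each date is the 12th; the gaps (30, 31, 31, 28, 31, 30) track the month lengths.
The rule is the 12th of each month.
Next: June 2034 → Mon Jun 12 2034.
Next: July 2034 → Wed Jul 12 2034.

Mon Jun 12 2034, Wed Jul 12 2034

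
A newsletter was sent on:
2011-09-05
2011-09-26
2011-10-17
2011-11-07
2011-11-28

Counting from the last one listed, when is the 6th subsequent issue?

Gaps between consecutive events: 21, 21, 21, 21 days — a constant 21-day interval.
2011-11-28 + 21 days = 2011-12-19.
2011-12-19 + 21 days = 2012-01-09.
2012-01-09 + 21 days = 2012-01-30.
2012-01-30 + 21 days = 2012-02-20.
2012-02-20 + 21 days = 2012-03-12.
2012-03-12 + 21 days = 2012-04-02.

2012-04-02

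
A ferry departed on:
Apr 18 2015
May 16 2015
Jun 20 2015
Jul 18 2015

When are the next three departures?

Gaps: 28, 35, 28 days — a mix of 28 and 35. Every date is a Saturday.
Each is the 3rd Saturday of its month.
3rd Saturday of August 2015: Aug 15 2015.
September 2015 — 3rd Saturday is Sep 19 2015.
3rd Saturday of October 2015: Oct 17 2015.

Aug 15 2015, Sep 19 2015, Oct 17 2015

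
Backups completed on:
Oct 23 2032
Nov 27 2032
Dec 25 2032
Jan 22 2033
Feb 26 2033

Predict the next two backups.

Gaps: 35, 28, 28, 35 days — a mix of 28 and 35. Every date is a Saturday.
Each is the 4th Saturday of its month.
March 2033 — 4th Saturday is Mar 26 2033.
4th Saturday of April 2033: Apr 23 2033.

Mar 26 2033, Apr 23 2033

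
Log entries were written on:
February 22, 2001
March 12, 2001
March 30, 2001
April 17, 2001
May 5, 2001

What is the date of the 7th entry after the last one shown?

September 8, 2001

Every event comes 18 days after the last (18, 18, 18, 18).
May 5, 2001 + 18 days = May 23, 2001.
May 23, 2001 + 18 days = June 10, 2001.
June 10, 2001 + 18 days = June 28, 2001.
June 28, 2001 + 18 days = July 16, 2001.
July 16, 2001 + 18 days = August 3, 2001.
August 3, 2001 + 18 days = August 21, 2001.
August 21, 2001 + 18 days = September 8, 2001.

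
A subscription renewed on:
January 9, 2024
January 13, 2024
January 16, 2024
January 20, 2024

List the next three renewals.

January 23, 2024; January 27, 2024; January 30, 2024

The gap pattern 4, 3, 4 repeats every 2 events.
These are the Tuesdays and Saturdays of each week.
The following Tuesday is January 23, 2024.
The following Saturday is January 27, 2024.
Next Tuesday: January 30, 2024.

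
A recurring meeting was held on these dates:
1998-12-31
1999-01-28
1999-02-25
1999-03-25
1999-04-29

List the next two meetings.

All Thursdays; the gaps (28, 28, 28, 35) vary with month length.
This is the last Thursday of each month.
Last Thursday of May 1999: 1999-05-27.
June 1999 ends with Thursday 1999-06-24.

1999-05-27, 1999-06-24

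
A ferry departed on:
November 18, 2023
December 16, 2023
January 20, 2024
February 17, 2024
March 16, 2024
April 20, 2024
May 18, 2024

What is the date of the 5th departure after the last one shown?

All dates are Saturdays, 28, 35, 28, 28, 35, 28 days apart.
Specifically, the 3rd Saturday of each month.
3rd Saturday of June 2024: June 15, 2024.
3rd Saturday of July 2024: July 20, 2024.
August 2024 — 3rd Saturday is August 17, 2024.
September 2024 — 3rd Saturday is September 21, 2024.
October 2024 — 3rd Saturday is October 19, 2024.

October 19, 2024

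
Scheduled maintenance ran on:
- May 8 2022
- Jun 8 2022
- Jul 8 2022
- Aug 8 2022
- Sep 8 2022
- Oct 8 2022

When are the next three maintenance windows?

Nov 8 2022, Dec 8 2022, Jan 8 2023

The day-of-month is always 8 (31, 30, 31, 31, 30 days between events).
So this recurs on the 8th of each month.
November 2022: Nov 8 2022.
Next: December 2022 → Dec 8 2022.
January 2023: Jan 8 2023.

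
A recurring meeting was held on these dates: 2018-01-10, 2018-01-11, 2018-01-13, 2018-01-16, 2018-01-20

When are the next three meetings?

Gaps: 1, 2, 3, 4 days — each gap is 1 larger than the previous one.
Next gap: 5 days. 2018-01-20 + 5 days = 2018-01-25.
Next gap: 6 days. 2018-01-25 + 6 days = 2018-01-31.
Next gap: 7 days. 2018-01-31 + 7 days = 2018-02-07.

2018-01-25, 2018-01-31, 2018-02-07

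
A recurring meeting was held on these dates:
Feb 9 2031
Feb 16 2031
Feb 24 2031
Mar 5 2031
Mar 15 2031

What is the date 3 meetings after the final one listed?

Apr 20 2031

The spacing grows by 1 each time: 7, 8, 9, 10 days.
Next gap: 11 days. Mar 15 2031 + 11 days = Mar 26 2031.
Next gap: 12 days. Mar 26 2031 + 12 days = Apr 7 2031.
Next gap: 13 days. Apr 7 2031 + 13 days = Apr 20 2031.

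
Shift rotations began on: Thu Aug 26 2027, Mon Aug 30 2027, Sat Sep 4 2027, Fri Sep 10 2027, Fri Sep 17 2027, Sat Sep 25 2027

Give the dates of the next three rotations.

Mon Oct 4 2027, Thu Oct 14 2027, Mon Oct 25 2027

The spacing grows by 1 each time: 4, 5, 6, 7, 8 days.
Next gap: 9 days. Sat Sep 25 2027 + 9 days = Mon Oct 4 2027.
Next gap: 10 days. Mon Oct 4 2027 + 10 days = Thu Oct 14 2027.
Next gap: 11 days. Thu Oct 14 2027 + 11 days = Mon Oct 25 2027.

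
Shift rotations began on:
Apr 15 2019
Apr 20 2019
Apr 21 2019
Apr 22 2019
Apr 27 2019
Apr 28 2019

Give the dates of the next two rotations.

The gap pattern 5, 1, 1, 5, 1 repeats every 3 events.
These are the Mondays, Saturdays and Sundays of each week.
The following Monday is Apr 29 2019.
The following Saturday is May 4 2019.

Apr 29 2019, May 4 2019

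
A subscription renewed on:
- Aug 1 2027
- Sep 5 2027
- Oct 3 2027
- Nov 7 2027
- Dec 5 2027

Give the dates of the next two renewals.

Jan 2 2028, Feb 6 2028

Gaps: 35, 28, 35, 28 days — a mix of 28 and 35. Every date is a Sunday.
Each is the 1st Sunday of its month.
1st Sunday of January 2028: Jan 2 2028.
1st Sunday of February 2028: Feb 6 2028.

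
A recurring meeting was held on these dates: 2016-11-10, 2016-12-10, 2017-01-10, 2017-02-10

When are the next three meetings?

Each date is the 10th; the gaps (30, 31, 31) track the month lengths.
The rule is the 10th of each month.
Next: March 2017 → 2017-03-10.
April 2017: 2017-04-10.
Next: May 2017 → 2017-05-10.

2017-03-10, 2017-04-10, 2017-05-10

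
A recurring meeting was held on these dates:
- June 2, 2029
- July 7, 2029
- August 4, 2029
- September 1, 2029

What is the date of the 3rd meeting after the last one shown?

December 1, 2029

All dates are Saturdays, 35, 28, 28 days apart.
Specifically, the 1st Saturday of each month.
1st Saturday of October 2029: October 6, 2029.
November 2029 — 1st Saturday is November 3, 2029.
December 2029 — 1st Saturday is December 1, 2029.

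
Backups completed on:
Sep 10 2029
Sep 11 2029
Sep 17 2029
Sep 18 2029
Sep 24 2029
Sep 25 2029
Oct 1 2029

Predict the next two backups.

Oct 2 2029, Oct 8 2029

The gap pattern 1, 6, 1, 6, 1, 6 repeats every 2 events.
These are the Mondays and Tuesdays of each week.
The following Tuesday is Oct 2 2029.
The following Monday is Oct 8 2029.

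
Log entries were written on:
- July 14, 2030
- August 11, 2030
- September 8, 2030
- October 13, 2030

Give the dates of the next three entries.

November 10, 2030; December 8, 2030; January 12, 2031

These are Sundays at 28- or 35-day spacing (28, 28, 35).
The pattern: 2nd Sunday of the month.
November 2030 — 2nd Sunday is November 10, 2030.
December 2030 — 2nd Sunday is December 8, 2030.
2nd Sunday of January 2031: January 12, 2031.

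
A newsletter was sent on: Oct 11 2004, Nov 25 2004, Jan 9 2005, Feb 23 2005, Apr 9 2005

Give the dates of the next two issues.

May 24 2005, Jul 8 2005

Every event comes 45 days after the last (45, 45, 45, 45).
Apr 9 2005 + 45 days = May 24 2005.
May 24 2005 + 45 days = Jul 8 2005.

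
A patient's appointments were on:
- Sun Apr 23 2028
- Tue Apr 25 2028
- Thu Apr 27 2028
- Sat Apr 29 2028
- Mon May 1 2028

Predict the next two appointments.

The spacing is 2, 2, 2, 2 days — always 2 days.
Mon May 1 2028 + 2 days = Wed May 3 2028.
Wed May 3 2028 + 2 days = Fri May 5 2028.

Wed May 3 2028, Fri May 5 2028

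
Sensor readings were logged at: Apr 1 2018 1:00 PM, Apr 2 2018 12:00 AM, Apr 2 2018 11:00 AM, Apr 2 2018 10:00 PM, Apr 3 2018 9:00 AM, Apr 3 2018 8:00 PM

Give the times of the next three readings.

Apr 4 2018 7:00 AM, Apr 4 2018 6:00 PM, Apr 5 2018 5:00 AM

The interval is a steady 11 hours (11, 11, 11, 11, 11).
Apr 3 2018 8:00 PM + 11 h = Apr 4 2018 7:00 AM.
Apr 4 2018 7:00 AM + 11 h = Apr 4 2018 6:00 PM.
Apr 4 2018 6:00 PM + 11 h = Apr 5 2018 5:00 AM.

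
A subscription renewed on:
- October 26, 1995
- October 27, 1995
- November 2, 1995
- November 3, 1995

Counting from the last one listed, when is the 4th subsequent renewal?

November 17, 1995

Every event lands on a Thursday or Friday (gaps cycle 1, 6, 1).
So the schedule is: every Thursday and Friday.
Next Thursday: November 9, 1995.
The following Friday is November 10, 1995.
The following Thursday is November 16, 1995.
The following Friday is November 17, 1995.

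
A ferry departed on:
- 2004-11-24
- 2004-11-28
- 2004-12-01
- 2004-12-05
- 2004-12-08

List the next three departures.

Gaps: 4, 3, 4, 3 days — not constant, but cyclic with period 2.
The events fall on every Wednesday and Sunday.
The following Sunday is 2004-12-12.
The following Wednesday is 2004-12-15.
The following Sunday is 2004-12-19.

2004-12-12, 2004-12-15, 2004-12-19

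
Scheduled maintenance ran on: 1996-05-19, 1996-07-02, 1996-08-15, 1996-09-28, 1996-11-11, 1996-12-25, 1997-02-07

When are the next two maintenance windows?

1997-03-23, 1997-05-06

Gaps between consecutive events: 44, 44, 44, 44, 44, 44 days — a constant 44-day interval.
1997-02-07 + 44 days = 1997-03-23.
1997-03-23 + 44 days = 1997-05-06.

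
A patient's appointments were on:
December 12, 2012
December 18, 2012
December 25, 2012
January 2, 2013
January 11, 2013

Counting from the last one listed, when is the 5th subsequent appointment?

The spacing grows by 1 each time: 6, 7, 8, 9 days.
Next gap: 10 days. January 11, 2013 + 10 days = January 21, 2013.
Next gap: 11 days. January 21, 2013 + 11 days = February 1, 2013.
Next gap: 12 days. February 1, 2013 + 12 days = February 13, 2013.
Next gap: 13 days. February 13, 2013 + 13 days = February 26, 2013.
Next gap: 14 days. February 26, 2013 + 14 days = March 12, 2013.

March 12, 2013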